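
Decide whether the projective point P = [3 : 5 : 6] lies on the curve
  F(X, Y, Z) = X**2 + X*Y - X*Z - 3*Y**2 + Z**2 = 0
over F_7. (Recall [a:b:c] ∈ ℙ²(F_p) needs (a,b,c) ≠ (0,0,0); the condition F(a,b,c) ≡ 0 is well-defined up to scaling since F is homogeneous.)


F(3,5,6) ≡ 2 (mod 7); P is NOT on the curve.

Evaluate F(3, 5, 6) term-by-term (mod 7).
  X**2 ↦ 1·9·1·1 = 9
  X*Y ↦ 1·3·5·1 = 15
  -X*Z ↦ -1·3·1·6 = -18
  -3*Y**2 ↦ -3·1·25·1 = -75
  Z**2 ↦ 1·1·1·36 = 36
Sum: F(3, 5, 6) = (9) + (15) + (-18) + (-75) + (36) = -33.
Reducing mod 7: -33 ≡ 2 (mod 7).
Since F(a, b, c) ≡ 2 ≠ 0 (mod 7), P does NOT lie on the curve.


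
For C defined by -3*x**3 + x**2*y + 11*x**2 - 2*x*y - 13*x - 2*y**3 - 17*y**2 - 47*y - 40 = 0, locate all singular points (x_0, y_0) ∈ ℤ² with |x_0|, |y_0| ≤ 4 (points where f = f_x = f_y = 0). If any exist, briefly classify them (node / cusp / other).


Singular points: {(1, -3)}; classification: node.

Compute partial derivatives:
  f_x = -9*x**2 + 2*x*y + 22*x - 2*y - 13.
  f_y = x**2 - 2*x - 6*y**2 - 34*y - 47.
Scan x_0 ∈ {−4, ..., 4}. For each x_0, f_y(x_0, y) is a polynomial in y; find its integer roots y ∈ {−4, ..., 4}, then test f_x and f at those candidates.
  x = -4: f_y(-4, y) = -6*y**2 - 34*y - 23; no integer root y with |y| ≤ 4.
  x = -3: f_y(-3, y) = -6*y**2 - 34*y - 32; no integer root y with |y| ≤ 4.
  x = -2: f_y(-2, y) = -6*y**2 - 34*y - 39; no integer root y with |y| ≤ 4.
  x = -1: f_y(-1, y) = -6*y**2 - 34*y - 44; vanishes at y ∈ {-2}. (-1, -2): f_x = -36 ≠ 0.
  x = 0: f_y(0, y) = -6*y**2 - 34*y - 47; no integer root y with |y| ≤ 4.
  x = 1: f_y(1, y) = -6*y**2 - 34*y - 48; vanishes at y ∈ {-3}. (1, -3): f_x = 0, f = 0 — SINGULAR.
  x = 2: f_y(2, y) = -6*y**2 - 34*y - 47; no integer root y with |y| ≤ 4.
  x = 3: f_y(3, y) = -6*y**2 - 34*y - 44; vanishes at y ∈ {-2}. (3, -2): f_x = -36 ≠ 0.
  x = 4: f_y(4, y) = -6*y**2 - 34*y - 39; no integer root y with |y| ≤ 4.
Only singular point on the grid: (1, -3).
Classify: substitute x = 1 + u, y = -3 + v and expand: f = -3*u**3 + u**2*v - u**2 - 2*v**3 + v**2.
No constant or linear terms (consistent with a singular point). Quadratic part: -u**2 + v**2. Cubic part: -3*u**3 + u**2*v - 2*v**3.
The quadratic part v**2 - u**2 = (v − u)(v + u) splits into two distinct linear factors, so there are two distinct tangent lines y − -3 = ±(x − 1) — this is a node (ordinary double point).
Classification: node.


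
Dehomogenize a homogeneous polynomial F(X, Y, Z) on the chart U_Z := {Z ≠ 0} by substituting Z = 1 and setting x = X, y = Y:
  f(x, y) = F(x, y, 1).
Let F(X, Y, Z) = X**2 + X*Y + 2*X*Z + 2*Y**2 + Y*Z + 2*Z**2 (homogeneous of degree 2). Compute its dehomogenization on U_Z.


f(x, y) = x**2 + x*y + 2*x + 2*y**2 + y + 2

On U_Z we set Z = 1. Each monomial c·X^i·Y^j·Z^k in F becomes c·x^i·y^j·1^k = c·x^i·y^j.
Substituting Z = 1: F(X, Y, 1) = x**2 + x*y + 2*x + 2*y**2 + y + 2.
Note: deg(f) ≤ deg(F) = 2; strict inequality happens when F is divisible by Z (lost terms).


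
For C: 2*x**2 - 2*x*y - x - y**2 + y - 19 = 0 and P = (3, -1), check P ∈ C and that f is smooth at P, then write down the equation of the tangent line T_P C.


Tangent line at P: 13*x - 3*y - 42 = 0.

Step 1: f(3, -1) = 0, so P lies on C.
Step 2: partial derivatives
  f_x(x, y) = 4*x - 2*y - 1, f_y(x, y) = -2*x - 2*y + 1.
  f_x(P) = 13, f_y(P) = -3 (gradient nonzero, so P is smooth).
Step 3: tangent line at P: 13·(x − 3) + -3·(y − -1) = 0.
Expanding: 13*x - 3*y - 42 = 0.


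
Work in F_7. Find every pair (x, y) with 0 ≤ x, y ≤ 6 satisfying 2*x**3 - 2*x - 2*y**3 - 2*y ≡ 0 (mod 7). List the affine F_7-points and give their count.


Affine F_7-points: {(0, 0), (1, 0), (3, 2), (4, 5), (6, 0)}; count = 5.

For each of the 49 pairs (x, y) ∈ F_7², evaluate f(x, y) mod 7. Record the zeros.
  x = 0: [0↦0, 1↦3, 2↦1, 3↦3, 4↦4, 5↦6, 6↦4]  zeros at y ∈ {0}
  x = 1: [0↦0, 1↦3, 2↦1, 3↦3, 4↦4, 5↦6, 6↦4]  zeros at y ∈ {0}
  x = 2: [0↦5, 1↦1, 2↦6, 3↦1, 4↦2, 5↦4, 6↦2]  zeros at y ∈ ∅
  x = 3: [0↦6, 1↦2, 2↦0, 3↦2, 4↦3, 5↦5, 6↦3]  zeros at y ∈ {2}
  x = 4: [0↦1, 1↦4, 2↦2, 3↦4, 4↦5, 5↦0, 6↦5]  zeros at y ∈ {5}
  x = 5: [0↦2, 1↦5, 2↦3, 3↦5, 4↦6, 5↦1, 6↦6]  zeros at y ∈ ∅
  x = 6: [0↦0, 1↦3, 2↦1, 3↦3, 4↦4, 5↦6, 6↦4]  zeros at y ∈ {0}
Collecting zeros: affine points = {(0, 0), (1, 0), (3, 2), (4, 5), (6, 0)}.
Total count |C(F_7)_aff| = 5.


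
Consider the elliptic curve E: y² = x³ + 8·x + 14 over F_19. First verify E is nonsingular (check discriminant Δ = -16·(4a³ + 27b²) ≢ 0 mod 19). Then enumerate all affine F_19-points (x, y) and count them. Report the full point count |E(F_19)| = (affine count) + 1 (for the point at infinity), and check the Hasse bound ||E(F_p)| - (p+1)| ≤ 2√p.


Affine points = {(1, 2), (1, 17), (2, 0), (8, 1), (8, 18), (9, 6), (9, 13), (10, 7), (10, 12), (13, 4), (13, 15), (14, 1), (14, 18), (16, 1), (16, 18), (17, 3), (17, 16), (18, 9), (18, 10)}; affine count = 19; |E(F_19)| = 20.

Discriminant check: Δ ∝ 4a³ + 27b² = 4·8³ + 27·14² = 4·512 + 27·196 ≡ 6 (mod 19). Nonzero ⇒ E is nonsingular.
For each x ∈ F_19, compute rhs = x³ + 8·x + 14 mod 19, then count y ∈ F_19 with y² ≡ rhs.
  x = 0: rhs = 14, matching y values: none (0 points).
  x = 1: rhs = 4, matching y values: 2, 17 (2 points).
  x = 2: rhs = 0, matching y values: 0 (1 points).
  x = 3: rhs = 8, matching y values: none (0 points).
  x = 4: rhs = 15, matching y values: none (0 points).
  x = 5: rhs = 8, matching y values: none (0 points).
  x = 6: rhs = 12, matching y values: none (0 points).
  x = 7: rhs = 14, matching y values: none (0 points).
  x = 8: rhs = 1, matching y values: 1, 18 (2 points).
  x = 9: rhs = 17, matching y values: 6, 13 (2 points).
  x = 10: rhs = 11, matching y values: 7, 12 (2 points).
  x = 11: rhs = 8, matching y values: none (0 points).
  x = 12: rhs = 14, matching y values: none (0 points).
  x = 13: rhs = 16, matching y values: 4, 15 (2 points).
  x = 14: rhs = 1, matching y values: 1, 18 (2 points).
  x = 15: rhs = 13, matching y values: none (0 points).
  x = 16: rhs = 1, matching y values: 1, 18 (2 points).
  x = 17: rhs = 9, matching y values: 3, 16 (2 points).
  x = 18: rhs = 5, matching y values: 9, 10 (2 points).
Total affine count: 19.
Full point count |E(F_19)| = 19 + 1 = 20.
Hasse bound: |20 − (19+1)| = |0| = 0 ≤ 2√19 ≈ 8.7178 ✓.


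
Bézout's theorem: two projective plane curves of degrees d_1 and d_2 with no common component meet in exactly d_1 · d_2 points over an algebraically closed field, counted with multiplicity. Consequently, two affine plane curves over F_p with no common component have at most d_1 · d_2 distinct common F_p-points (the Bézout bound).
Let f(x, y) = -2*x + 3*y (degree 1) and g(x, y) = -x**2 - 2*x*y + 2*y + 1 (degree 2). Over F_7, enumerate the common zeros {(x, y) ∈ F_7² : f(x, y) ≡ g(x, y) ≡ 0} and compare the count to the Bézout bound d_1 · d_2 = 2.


Common zeros: {(1, 3)}; count = 1; Bézout bound = 2.

deg(f) = 1, deg(g) = 2, so Bézout bound = 2.
Scan x ∈ F_7. For each x, list the y ∈ F_7 with f(x, y) ≡ 0 and those with g(x, y) ≡ 0 (mod 7); the common zeros in that column are the intersection.
  x = 0: f ≡ 0 at y ∈ {0}; g ≡ 0 at y ∈ {3}; common: ∅.
  x = 1: f ≡ 0 at y ∈ {3}; g ≡ 0 at y ∈ {0, 1, 2, 3, 4, 5, 6}; common: {3}.
  x = 2: f ≡ 0 at y ∈ {6}; g ≡ 0 at y ∈ {2}; common: ∅.
  x = 3: f ≡ 0 at y ∈ {2}; g ≡ 0 at y ∈ {5}; common: ∅.
  x = 4: f ≡ 0 at y ∈ {5}; g ≡ 0 at y ∈ {1}; common: ∅.
  x = 5: f ≡ 0 at y ∈ {1}; g ≡ 0 at y ∈ {4}; common: ∅.
  x = 6: f ≡ 0 at y ∈ {4}; g ≡ 0 at y ∈ {0}; common: ∅.
Collecting: common zeros = {(1, 3)}, so the count is 1.
Comparison with the Bézout bound: 1 ≤ 2 = deg(f)·deg(g), as expected for curves with no common component (the affine F_7-count falls short of the bound because intersections may lie at infinity, over extension fields, or carry multiplicity).


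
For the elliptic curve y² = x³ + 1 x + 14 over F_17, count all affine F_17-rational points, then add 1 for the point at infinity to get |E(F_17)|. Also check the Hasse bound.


Affine points = {(1, 4), (1, 13), (5, 5), (5, 12), (6, 7), (6, 10), (9, 2), (9, 15), (10, 2), (10, 15), (11, 8), (11, 9), (14, 1), (14, 16), (15, 2), (15, 15)}; affine count = 16; |E(F_17)| = 17.

Discriminant check: Δ ∝ 4a³ + 27b² = 4·1³ + 27·14² = 4·1 + 27·196 ≡ 9 (mod 17). Nonzero ⇒ E is nonsingular.
For each x ∈ F_17, compute rhs = x³ + 1·x + 14 mod 17, then count y ∈ F_17 with y² ≡ rhs.
  x = 0: rhs = 14, matching y values: none (0 points).
  x = 1: rhs = 16, matching y values: 4, 13 (2 points).
  x = 2: rhs = 7, matching y values: none (0 points).
  x = 3: rhs = 10, matching y values: none (0 points).
  x = 4: rhs = 14, matching y values: none (0 points).
  x = 5: rhs = 8, matching y values: 5, 12 (2 points).
  x = 6: rhs = 15, matching y values: 7, 10 (2 points).
  x = 7: rhs = 7, matching y values: none (0 points).
  x = 8: rhs = 7, matching y values: none (0 points).
  x = 9: rhs = 4, matching y values: 2, 15 (2 points).
  x = 10: rhs = 4, matching y values: 2, 15 (2 points).
  x = 11: rhs = 13, matching y values: 8, 9 (2 points).
  x = 12: rhs = 3, matching y values: none (0 points).
  x = 13: rhs = 14, matching y values: none (0 points).
  x = 14: rhs = 1, matching y values: 1, 16 (2 points).
  x = 15: rhs = 4, matching y values: 2, 15 (2 points).
  x = 16: rhs = 12, matching y values: none (0 points).
Total affine count: 16.
Full point count |E(F_17)| = 16 + 1 = 17.
Hasse bound: |17 − (17+1)| = |-1| = 1 ≤ 2√17 ≈ 8.2462 ✓.


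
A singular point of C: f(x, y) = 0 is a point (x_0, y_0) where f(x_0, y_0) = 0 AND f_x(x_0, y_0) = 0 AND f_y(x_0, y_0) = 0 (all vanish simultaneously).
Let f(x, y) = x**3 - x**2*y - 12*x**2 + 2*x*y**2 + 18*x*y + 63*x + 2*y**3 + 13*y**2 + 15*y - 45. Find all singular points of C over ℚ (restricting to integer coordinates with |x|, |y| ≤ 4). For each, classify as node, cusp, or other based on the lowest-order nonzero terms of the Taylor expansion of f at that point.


Singular points: {(3, -3)}; classification: cusp.

Compute partial derivatives:
  f_x = 3*x**2 - 2*x*y - 24*x + 2*y**2 + 18*y + 63.
  f_y = -x**2 + 4*x*y + 18*x + 6*y**2 + 26*y + 15.
Scan x_0 ∈ {−4, ..., 4}. For each x_0, f_y(x_0, y) is a polynomial in y; find its integer roots y ∈ {−4, ..., 4}, then test f_x and f at those candidates.
  x = -4: f_y(-4, y) = 6*y**2 + 10*y - 73; no integer root y with |y| ≤ 4.
  x = -3: f_y(-3, y) = 6*y**2 + 14*y - 48; no integer root y with |y| ≤ 4.
  x = -2: f_y(-2, y) = 6*y**2 + 18*y - 25; no integer root y with |y| ≤ 4.
  x = -1: f_y(-1, y) = 6*y**2 + 22*y - 4; no integer root y with |y| ≤ 4.
  x = 0: f_y(0, y) = 6*y**2 + 26*y + 15; no integer root y with |y| ≤ 4.
  x = 1: f_y(1, y) = 6*y**2 + 30*y + 32; no integer root y with |y| ≤ 4.
  x = 2: f_y(2, y) = 6*y**2 + 34*y + 47; no integer root y with |y| ≤ 4.
  x = 3: f_y(3, y) = 6*y**2 + 38*y + 60; vanishes at y ∈ {-3}. (3, -3): f_x = 0, f = 0 — SINGULAR.
  x = 4: f_y(4, y) = 6*y**2 + 42*y + 71; no integer root y with |y| ≤ 4.
Only singular point on the grid: (3, -3).
Classify: substitute x = 3 + u, y = -3 + v and expand: f = u**3 - u**2*v + 2*u*v**2 + 2*v**3 + v**2.
No constant or linear terms (consistent with a singular point). Quadratic part: v**2. Cubic part: u**3 - u**2*v + 2*u*v**2 + 2*v**3.
The quadratic part v**2 is a perfect square, so there is a single (double) tangent line v = 0, i.e. y = -3. Restricting the cubic part to that line (v = 0) leaves u**3 ≠ 0, so f is not divisible by v and the branch is v² ≈ -u**3 to lowest order — this is a cusp.
Classification: cusp.


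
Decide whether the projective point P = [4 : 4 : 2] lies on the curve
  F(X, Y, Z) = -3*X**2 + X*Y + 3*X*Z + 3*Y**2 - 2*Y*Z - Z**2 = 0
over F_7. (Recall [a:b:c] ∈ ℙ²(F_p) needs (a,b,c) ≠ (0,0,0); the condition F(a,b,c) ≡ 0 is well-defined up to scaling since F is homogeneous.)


F(4,4,2) ≡ 6 (mod 7); P is NOT on the curve.

Evaluate F(4, 4, 2) term-by-term (mod 7).
  -3*X**2 ↦ -3·16·1·1 = -48
  X*Y ↦ 1·4·4·1 = 16
  3*X*Z ↦ 3·4·1·2 = 24
  3*Y**2 ↦ 3·1·16·1 = 48
  -2*Y*Z ↦ -2·1·4·2 = -16
  -Z**2 ↦ -1·1·1·4 = -4
Sum: F(4, 4, 2) = (-48) + (16) + (24) + (48) + (-16) + (-4) = 20.
Reducing mod 7: 20 ≡ 6 (mod 7).
Since F(a, b, c) ≡ 6 ≠ 0 (mod 7), P does NOT lie on the curve.


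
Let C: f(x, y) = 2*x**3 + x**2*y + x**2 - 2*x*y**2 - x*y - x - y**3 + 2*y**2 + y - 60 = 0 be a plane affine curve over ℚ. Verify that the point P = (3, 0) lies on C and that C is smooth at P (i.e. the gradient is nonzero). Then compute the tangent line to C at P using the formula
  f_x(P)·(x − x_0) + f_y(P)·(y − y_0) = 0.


Tangent line at P: 59*x + 7*y - 177 = 0.

Step 1: f(3, 0) = 0, so P lies on C.
Step 2: partial derivatives
  f_x(x, y) = 6*x**2 + 2*x*y + 2*x - 2*y**2 - y - 1, f_y(x, y) = x**2 - 4*x*y - x - 3*y**2 + 4*y + 1.
  f_x(P) = 59, f_y(P) = 7 (gradient nonzero, so P is smooth).
Step 3: tangent line at P: 59·(x − 3) + 7·(y − 0) = 0.
Expanding: 59*x + 7*y - 177 = 0.


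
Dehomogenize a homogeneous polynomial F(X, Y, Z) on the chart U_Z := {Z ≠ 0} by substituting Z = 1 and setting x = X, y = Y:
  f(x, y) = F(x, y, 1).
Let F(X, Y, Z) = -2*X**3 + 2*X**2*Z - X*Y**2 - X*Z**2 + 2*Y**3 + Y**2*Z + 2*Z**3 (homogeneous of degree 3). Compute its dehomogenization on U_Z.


f(x, y) = -2*x**3 + 2*x**2 - x*y**2 - x + 2*y**3 + y**2 + 2

On U_Z we set Z = 1. Each monomial c·X^i·Y^j·Z^k in F becomes c·x^i·y^j·1^k = c·x^i·y^j.
Substituting Z = 1: F(X, Y, 1) = -2*x**3 + 2*x**2 - x*y**2 - x + 2*y**3 + y**2 + 2.
Note: deg(f) ≤ deg(F) = 3; strict inequality happens when F is divisible by Z (lost terms).


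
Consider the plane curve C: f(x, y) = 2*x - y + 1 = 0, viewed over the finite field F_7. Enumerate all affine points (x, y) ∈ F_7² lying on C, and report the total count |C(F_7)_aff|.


Affine F_7-points: {(0, 1), (1, 3), (2, 5), (3, 0), (4, 2), (5, 4), (6, 6)}; count = 7.

For each of the 49 pairs (x, y) ∈ F_7², evaluate f(x, y) mod 7. Record the zeros.
  x = 0: [0↦1, 1↦0, 2↦6, 3↦5, 4↦4, 5↦3, 6↦2]  zeros at y ∈ {1}
  x = 1: [0↦3, 1↦2, 2↦1, 3↦0, 4↦6, 5↦5, 6↦4]  zeros at y ∈ {3}
  x = 2: [0↦5, 1↦4, 2↦3, 3↦2, 4↦1, 5↦0, 6↦6]  zeros at y ∈ {5}
  x = 3: [0↦0, 1↦6, 2↦5, 3↦4, 4↦3, 5↦2, 6↦1]  zeros at y ∈ {0}
  x = 4: [0↦2, 1↦1, 2↦0, 3↦6, 4↦5, 5↦4, 6↦3]  zeros at y ∈ {2}
  x = 5: [0↦4, 1↦3, 2↦2, 3↦1, 4↦0, 5↦6, 6↦5]  zeros at y ∈ {4}
  x = 6: [0↦6, 1↦5, 2↦4, 3↦3, 4↦2, 5↦1, 6↦0]  zeros at y ∈ {6}
Collecting zeros: affine points = {(0, 1), (1, 3), (2, 5), (3, 0), (4, 2), (5, 4), (6, 6)}.
Total count |C(F_7)_aff| = 7.


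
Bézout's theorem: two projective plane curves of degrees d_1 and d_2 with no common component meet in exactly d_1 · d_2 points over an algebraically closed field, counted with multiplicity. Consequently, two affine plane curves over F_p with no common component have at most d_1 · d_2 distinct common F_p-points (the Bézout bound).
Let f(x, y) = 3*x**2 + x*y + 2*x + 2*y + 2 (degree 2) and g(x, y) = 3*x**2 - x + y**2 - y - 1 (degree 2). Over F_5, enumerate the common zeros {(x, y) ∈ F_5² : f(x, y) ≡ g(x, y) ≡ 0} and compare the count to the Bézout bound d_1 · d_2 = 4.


Common zeros: {(2, 3), (3, 2), (3, 4), (4, 2)}; count = 4; Bézout bound = 4.

deg(f) = 2, deg(g) = 2, so Bézout bound = 4.
Scan x ∈ F_5. For each x, list the y ∈ F_5 with f(x, y) ≡ 0 and those with g(x, y) ≡ 0 (mod 5); the common zeros in that column are the intersection.
  x = 0: f ≡ 0 at y ∈ {4}; g ≡ 0 at y ∈ {3}; common: ∅.
  x = 1: f ≡ 0 at y ∈ {1}; g ≡ 0 at y ∈ ∅; common: ∅.
  x = 2: f ≡ 0 at y ∈ {3}; g ≡ 0 at y ∈ {3}; common: {3}.
  x = 3: f ≡ 0 at y ∈ {0, 1, 2, 3, 4}; g ≡ 0 at y ∈ {2, 4}; common: {2, 4}.
  x = 4: f ≡ 0 at y ∈ {2}; g ≡ 0 at y ∈ {2, 4}; common: {2}.
Collecting: common zeros = {(2, 3), (3, 2), (3, 4), (4, 2)}, so the count is 4.
Comparison with the Bézout bound: 4 ≤ 4 = deg(f)·deg(g), as expected for curves with no common component (the bound is attained).


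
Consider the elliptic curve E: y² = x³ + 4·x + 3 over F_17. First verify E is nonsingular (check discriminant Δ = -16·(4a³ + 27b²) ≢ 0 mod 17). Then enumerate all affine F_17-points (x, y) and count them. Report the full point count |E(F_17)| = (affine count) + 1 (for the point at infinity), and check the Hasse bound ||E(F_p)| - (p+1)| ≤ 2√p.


Affine points = {(1, 5), (1, 12), (2, 6), (2, 11), (3, 5), (3, 12), (4, 7), (4, 10), (7, 0), (11, 1), (11, 16), (13, 5), (13, 12), (14, 7), (14, 10), (15, 2), (15, 15), (16, 7), (16, 10)}; affine count = 19; |E(F_17)| = 20.

Discriminant check: Δ ∝ 4a³ + 27b² = 4·4³ + 27·3² = 4·64 + 27·9 ≡ 6 (mod 17). Nonzero ⇒ E is nonsingular.
For each x ∈ F_17, compute rhs = x³ + 4·x + 3 mod 17, then count y ∈ F_17 with y² ≡ rhs.
  x = 0: rhs = 3, matching y values: none (0 points).
  x = 1: rhs = 8, matching y values: 5, 12 (2 points).
  x = 2: rhs = 2, matching y values: 6, 11 (2 points).
  x = 3: rhs = 8, matching y values: 5, 12 (2 points).
  x = 4: rhs = 15, matching y values: 7, 10 (2 points).
  x = 5: rhs = 12, matching y values: none (0 points).
  x = 6: rhs = 5, matching y values: none (0 points).
  x = 7: rhs = 0, matching y values: 0 (1 points).
  x = 8: rhs = 3, matching y values: none (0 points).
  x = 9: rhs = 3, matching y values: none (0 points).
  x = 10: rhs = 6, matching y values: none (0 points).
  x = 11: rhs = 1, matching y values: 1, 16 (2 points).
  x = 12: rhs = 11, matching y values: none (0 points).
  x = 13: rhs = 8, matching y values: 5, 12 (2 points).
  x = 14: rhs = 15, matching y values: 7, 10 (2 points).
  x = 15: rhs = 4, matching y values: 2, 15 (2 points).
  x = 16: rhs = 15, matching y values: 7, 10 (2 points).
Total affine count: 19.
Full point count |E(F_17)| = 19 + 1 = 20.
Hasse bound: |20 − (17+1)| = |2| = 2 ≤ 2√17 ≈ 8.2462 ✓.


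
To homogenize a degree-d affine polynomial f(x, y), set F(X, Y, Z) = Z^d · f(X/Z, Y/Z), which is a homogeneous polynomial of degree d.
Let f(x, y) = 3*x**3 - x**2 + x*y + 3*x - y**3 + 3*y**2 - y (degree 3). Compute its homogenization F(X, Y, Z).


F(X, Y, Z) = 3*X**3 - X**2*Z + X*Y*Z + 3*X*Z**2 - Y**3 + 3*Y**2*Z - Y*Z**2

deg(f) = 3.
Substitute x = X/Z, y = Y/Z into f, then multiply by Z^3.
  monomial 3·x^3·y^0 ↦ 3·X^3·Y^0·Z^0.
  monomial -1·x^2·y^0 ↦ -1·X^2·Y^0·Z^1.
  monomial 1·x^1·y^1 ↦ 1·X^1·Y^1·Z^1.
  monomial 3·x^1·y^0 ↦ 3·X^1·Y^0·Z^2.
  monomial -1·x^0·y^3 ↦ -1·X^0·Y^3·Z^0.
  monomial 3·x^0·y^2 ↦ 3·X^0·Y^2·Z^1.
  monomial -1·x^0·y^1 ↦ -1·X^0·Y^1·Z^2.
Collecting: F(X, Y, Z) = 3*X**3 - X**2*Z + X*Y*Z + 3*X*Z**2 - Y**3 + 3*Y**2*Z - Y*Z**2.


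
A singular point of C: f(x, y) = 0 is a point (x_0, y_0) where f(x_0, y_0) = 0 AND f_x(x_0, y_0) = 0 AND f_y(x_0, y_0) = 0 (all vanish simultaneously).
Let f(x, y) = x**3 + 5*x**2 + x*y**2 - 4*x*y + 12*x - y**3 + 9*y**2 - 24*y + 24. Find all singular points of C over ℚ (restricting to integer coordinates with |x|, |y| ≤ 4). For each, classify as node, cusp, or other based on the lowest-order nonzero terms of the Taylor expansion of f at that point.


Singular points: {(-2, 2)}; classification: node.

Compute partial derivatives:
  f_x = 3*x**2 + 10*x + y**2 - 4*y + 12.
  f_y = 2*x*y - 4*x - 3*y**2 + 18*y - 24.
Scan x_0 ∈ {−4, ..., 4}. For each x_0, f_y(x_0, y) is a polynomial in y; find its integer roots y ∈ {−4, ..., 4}, then test f_x and f at those candidates.
  x = -4: f_y(-4, y) = -3*y**2 + 10*y - 8; vanishes at y ∈ {2}. (-4, 2): f_x = 16 ≠ 0.
  x = -3: f_y(-3, y) = -3*y**2 + 12*y - 12; vanishes at y ∈ {2}. (-3, 2): f_x = 5 ≠ 0.
  x = -2: f_y(-2, y) = -3*y**2 + 14*y - 16; vanishes at y ∈ {2}. (-2, 2): f_x = 0, f = 0 — SINGULAR.
  x = -1: f_y(-1, y) = -3*y**2 + 16*y - 20; vanishes at y ∈ {2}. (-1, 2): f_x = 1 ≠ 0.
  x = 0: f_y(0, y) = -3*y**2 + 18*y - 24; vanishes at y ∈ {2, 4}. (0, 2): f_x = 8 ≠ 0; (0, 4): f_x = 12 ≠ 0.
  x = 1: f_y(1, y) = -3*y**2 + 20*y - 28; vanishes at y ∈ {2}. (1, 2): f_x = 21 ≠ 0.
  x = 2: f_y(2, y) = -3*y**2 + 22*y - 32; vanishes at y ∈ {2}. (2, 2): f_x = 40 ≠ 0.
  x = 3: f_y(3, y) = -3*y**2 + 24*y - 36; vanishes at y ∈ {2}. (3, 2): f_x = 65 ≠ 0.
  x = 4: f_y(4, y) = -3*y**2 + 26*y - 40; vanishes at y ∈ {2}. (4, 2): f_x = 96 ≠ 0.
Only singular point on the grid: (-2, 2).
Classify: substitute x = -2 + u, y = 2 + v and expand: f = u**3 - u**2 + u*v**2 - v**3 + v**2.
No constant or linear terms (consistent with a singular point). Quadratic part: -u**2 + v**2. Cubic part: u**3 + u*v**2 - v**3.
The quadratic part v**2 - u**2 = (v − u)(v + u) splits into two distinct linear factors, so there are two distinct tangent lines y − 2 = ±(x − -2) — this is a node (ordinary double point).
Classification: node.


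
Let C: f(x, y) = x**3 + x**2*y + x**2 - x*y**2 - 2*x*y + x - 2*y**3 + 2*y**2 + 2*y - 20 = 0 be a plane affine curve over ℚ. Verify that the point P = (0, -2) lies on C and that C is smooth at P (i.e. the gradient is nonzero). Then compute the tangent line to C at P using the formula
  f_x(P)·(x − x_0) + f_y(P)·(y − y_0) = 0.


Tangent line at P: x - 30*y - 60 = 0.

Step 1: f(0, -2) = 0, so P lies on C.
Step 2: partial derivatives
  f_x(x, y) = 3*x**2 + 2*x*y + 2*x - y**2 - 2*y + 1, f_y(x, y) = x**2 - 2*x*y - 2*x - 6*y**2 + 4*y + 2.
  f_x(P) = 1, f_y(P) = -30 (gradient nonzero, so P is smooth).
Step 3: tangent line at P: 1·(x − 0) + -30·(y − -2) = 0.
Expanding: x - 30*y - 60 = 0.


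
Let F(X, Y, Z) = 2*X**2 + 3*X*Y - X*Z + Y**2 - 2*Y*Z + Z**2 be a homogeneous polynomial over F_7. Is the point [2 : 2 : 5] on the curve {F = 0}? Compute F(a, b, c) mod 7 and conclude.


F(2,2,5) ≡ 5 (mod 7); P is NOT on the curve.

Evaluate F(2, 2, 5) term-by-term (mod 7).
  2*X**2 ↦ 2·4·1·1 = 8
  3*X*Y ↦ 3·2·2·1 = 12
  -X*Z ↦ -1·2·1·5 = -10
  Y**2 ↦ 1·1·4·1 = 4
  -2*Y*Z ↦ -2·1·2·5 = -20
  Z**2 ↦ 1·1·1·25 = 25
Sum: F(2, 2, 5) = (8) + (12) + (-10) + (4) + (-20) + (25) = 19.
Reducing mod 7: 19 ≡ 5 (mod 7).
Since F(a, b, c) ≡ 5 ≠ 0 (mod 7), P does NOT lie on the curve.


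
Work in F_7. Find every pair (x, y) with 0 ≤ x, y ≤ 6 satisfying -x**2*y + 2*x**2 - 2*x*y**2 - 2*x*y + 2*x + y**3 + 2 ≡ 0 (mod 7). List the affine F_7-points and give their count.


Affine F_7-points: {(1, 2), (2, 0), (4, 0), (5, 5), (6, 5)}; count = 5.

For each of the 49 pairs (x, y) ∈ F_7², evaluate f(x, y) mod 7. Record the zeros.
  x = 0: [0↦2, 1↦3, 2↦3, 3↦1, 4↦3, 5↦1, 6↦1]  zeros at y ∈ ∅
  x = 1: [0↦6, 1↦2, 2↦0, 3↦6, 4↦5, 5↦3, 6↦6]  zeros at y ∈ {2}
  x = 2: [0↦0, 1↦3, 2↦4, 3↦2, 4↦3, 5↦6, 6↦3]  zeros at y ∈ {0}
  x = 3: [0↦5, 1↦6, 2↦1, 3↦3, 4↦4, 5↦3, 6↦6]  zeros at y ∈ ∅
  x = 4: [0↦0, 1↦4, 2↦5, 3↦2, 4↦1, 5↦1, 6↦1]  zeros at y ∈ {0}
  x = 5: [0↦6, 1↦4, 2↦2, 3↦6, 4↦1, 5↦0, 6↦2]  zeros at y ∈ {5}
  x = 6: [0↦2, 1↦6, 2↦6, 3↦1, 4↦4, 5↦0, 6↦2]  zeros at y ∈ {5}
Collecting zeros: affine points = {(1, 2), (2, 0), (4, 0), (5, 5), (6, 5)}.
Total count |C(F_7)_aff| = 5.


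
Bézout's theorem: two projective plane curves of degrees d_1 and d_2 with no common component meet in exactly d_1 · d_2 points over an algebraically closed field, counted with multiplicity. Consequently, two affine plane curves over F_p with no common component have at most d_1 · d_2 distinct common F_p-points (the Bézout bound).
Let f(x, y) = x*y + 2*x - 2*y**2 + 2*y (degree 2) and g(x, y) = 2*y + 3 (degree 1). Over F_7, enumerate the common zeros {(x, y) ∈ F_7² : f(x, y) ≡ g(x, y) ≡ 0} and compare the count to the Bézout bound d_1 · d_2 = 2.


Common zeros: {(1, 2)}; count = 1; Bézout bound = 2.

deg(f) = 2, deg(g) = 1, so Bézout bound = 2.
Scan x ∈ F_7. For each x, list the y ∈ F_7 with f(x, y) ≡ 0 and those with g(x, y) ≡ 0 (mod 7); the common zeros in that column are the intersection.
  x = 0: f ≡ 0 at y ∈ {0, 1}; g ≡ 0 at y ∈ {2}; common: ∅.
  x = 1: f ≡ 0 at y ∈ {2, 3}; g ≡ 0 at y ∈ {2}; common: {2}.
  x = 2: f ≡ 0 at y ∈ ∅; g ≡ 0 at y ∈ {2}; common: ∅.
  x = 3: f ≡ 0 at y ∈ ∅; g ≡ 0 at y ∈ {2}; common: ∅.
  x = 4: f ≡ 0 at y ∈ {4, 6}; g ≡ 0 at y ∈ {2}; common: ∅.
  x = 5: f ≡ 0 at y ∈ ∅; g ≡ 0 at y ∈ {2}; common: ∅.
  x = 6: f ≡ 0 at y ∈ ∅; g ≡ 0 at y ∈ {2}; common: ∅.
Collecting: common zeros = {(1, 2)}, so the count is 1.
Comparison with the Bézout bound: 1 ≤ 2 = deg(f)·deg(g), as expected for curves with no common component (the affine F_7-count falls short of the bound because intersections may lie at infinity, over extension fields, or carry multiplicity).


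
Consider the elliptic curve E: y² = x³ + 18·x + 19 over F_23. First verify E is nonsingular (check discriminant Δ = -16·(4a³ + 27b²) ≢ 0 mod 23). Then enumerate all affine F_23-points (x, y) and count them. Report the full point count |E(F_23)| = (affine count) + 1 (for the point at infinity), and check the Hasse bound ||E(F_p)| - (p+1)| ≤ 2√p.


Affine points = {(3, 10), (3, 13), (5, 2), (5, 21), (8, 10), (8, 13), (9, 6), (9, 17), (10, 7), (10, 16), (12, 10), (12, 13), (13, 9), (13, 14), (14, 5), (14, 18), (22, 0)}; affine count = 17; |E(F_23)| = 18.

Discriminant check: Δ ∝ 4a³ + 27b² = 4·18³ + 27·19² = 4·5832 + 27·361 ≡ 1 (mod 23). Nonzero ⇒ E is nonsingular.
For each x ∈ F_23, compute rhs = x³ + 18·x + 19 mod 23, then count y ∈ F_23 with y² ≡ rhs.
  x = 0: rhs = 19, matching y values: none (0 points).
  x = 1: rhs = 15, matching y values: none (0 points).
  x = 2: rhs = 17, matching y values: none (0 points).
  x = 3: rhs = 8, matching y values: 10, 13 (2 points).
  x = 4: rhs = 17, matching y values: none (0 points).
  x = 5: rhs = 4, matching y values: 2, 21 (2 points).
  x = 6: rhs = 21, matching y values: none (0 points).
  x = 7: rhs = 5, matching y values: none (0 points).
  x = 8: rhs = 8, matching y values: 10, 13 (2 points).
  x = 9: rhs = 13, matching y values: 6, 17 (2 points).
  x = 10: rhs = 3, matching y values: 7, 16 (2 points).
  x = 11: rhs = 7, matching y values: none (0 points).
  x = 12: rhs = 8, matching y values: 10, 13 (2 points).
  x = 13: rhs = 12, matching y values: 9, 14 (2 points).
  x = 14: rhs = 2, matching y values: 5, 18 (2 points).
  x = 15: rhs = 7, matching y values: none (0 points).
  x = 16: rhs = 10, matching y values: none (0 points).
  x = 17: rhs = 17, matching y values: none (0 points).
  x = 18: rhs = 11, matching y values: none (0 points).
  x = 19: rhs = 21, matching y values: none (0 points).
  x = 20: rhs = 7, matching y values: none (0 points).
  x = 21: rhs = 21, matching y values: none (0 points).
  x = 22: rhs = 0, matching y values: 0 (1 points).
Total affine count: 17.
Full point count |E(F_23)| = 17 + 1 = 18.
Hasse bound: |18 − (23+1)| = |-6| = 6 ≤ 2√23 ≈ 9.5917 ✓.


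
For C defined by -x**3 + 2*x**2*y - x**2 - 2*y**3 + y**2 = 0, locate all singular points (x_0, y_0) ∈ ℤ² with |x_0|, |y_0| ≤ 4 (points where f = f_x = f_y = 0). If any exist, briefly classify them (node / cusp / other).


Singular points: {(0, 0)}; classification: node.

Compute partial derivatives:
  f_x = -3*x**2 + 4*x*y - 2*x.
  f_y = 2*x**2 - 6*y**2 + 2*y.
Scan x_0 ∈ {−4, ..., 4}. For each x_0, f_y(x_0, y) is a polynomial in y; find its integer roots y ∈ {−4, ..., 4}, then test f_x and f at those candidates.
  x = -4: f_y(-4, y) = -6*y**2 + 2*y + 32; no integer root y with |y| ≤ 4.
  x = -3: f_y(-3, y) = -6*y**2 + 2*y + 18; no integer root y with |y| ≤ 4.
  x = -2: f_y(-2, y) = -6*y**2 + 2*y + 8; vanishes at y ∈ {-1}. (-2, -1): f_x = 0 but f = -1 ≠ 0.
  x = -1: f_y(-1, y) = -6*y**2 + 2*y + 2; no integer root y with |y| ≤ 4.
  x = 0: f_y(0, y) = -6*y**2 + 2*y; vanishes at y ∈ {0}. (0, 0): f_x = 0, f = 0 — SINGULAR.
  x = 1: f_y(1, y) = -6*y**2 + 2*y + 2; no integer root y with |y| ≤ 4.
  x = 2: f_y(2, y) = -6*y**2 + 2*y + 8; vanishes at y ∈ {-1}. (2, -1): f_x = -24 ≠ 0.
  x = 3: f_y(3, y) = -6*y**2 + 2*y + 18; no integer root y with |y| ≤ 4.
  x = 4: f_y(4, y) = -6*y**2 + 2*y + 32; no integer root y with |y| ≤ 4.
Only singular point on the grid: (0, 0).
Classify: substitute x = 0 + u, y = 0 + v and expand: f = -u**3 + 2*u**2*v - u**2 - 2*v**3 + v**2.
No constant or linear terms (consistent with a singular point). Quadratic part: -u**2 + v**2. Cubic part: -u**3 + 2*u**2*v - 2*v**3.
The quadratic part v**2 - u**2 = (v − u)(v + u) splits into two distinct linear factors, so there are two distinct tangent lines y − 0 = ±(x − 0) — this is a node (ordinary double point).
Classification: node.


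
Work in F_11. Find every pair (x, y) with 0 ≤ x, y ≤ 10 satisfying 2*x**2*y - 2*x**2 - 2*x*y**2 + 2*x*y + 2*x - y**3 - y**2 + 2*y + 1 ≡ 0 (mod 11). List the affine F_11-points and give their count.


Affine F_11-points: {(2, 3), (3, 0), (5, 1), (5, 2), (5, 8), (6, 3), (6, 8), (6, 9), (7, 2), (7, 7), (7, 9), (9, 0), (9, 7)}; count = 13.

For each of the 121 pairs (x, y) ∈ F_11², evaluate f(x, y) mod 11. Record the zeros.
  x = 0: [0↦1, 1↦1, 2↦4, 3↦4, 4↦6, 5↦4, 6↦3, 7↦8, 8↦2, 9↦1, 10↦10]  zeros at y ∈ ∅
  x = 1: [0↦1, 1↦3, 2↦4, 3↦9, 4↦1, 5↦7, 6↦10, 7↦4, 8↦5, 9↦7, 10↦4]  zeros at y ∈ ∅
  x = 2: [0↦8, 1↦5, 2↦8, 3↦0, 4↦8, 5↦4, 6↦4, 7↦2, 8↦3, 9↦1, 10↦1]  zeros at y ∈ {3}
  x = 3: [0↦0, 1↦7, 2↦5, 3↦10, 4↦5, 5↦6, 6↦7, 7↦2, 8↦7, 9↦5, 10↦1]  zeros at y ∈ {0}
  x = 4: [0↦10, 1↦9, 2↦6, 3↦6, 4↦3, 5↦2, 6↦8, 7↦4, 8↦6, 9↦8, 10↦4]  zeros at y ∈ ∅
  x = 5: [0↦5, 1↦0, 2↦0, 3↦10, 4↦2, 5↦3, 6↦7, 7↦8, 8↦0, 9↦10, 10↦10]  zeros at y ∈ {1, 2, 8}
  x = 6: [0↦7, 1↦2, 2↦9, 3↦0, 4↦2, 5↦9, 6↦4, 7↦3, 8↦0, 9↦0, 10↦8]  zeros at y ∈ {3, 8, 9}
  x = 7: [0↦5, 1↦4, 2↦0, 3↦9, 4↦3, 5↦9, 6↦10, 7↦0, 8↦6, 9↦0, 10↦9]  zeros at y ∈ {2, 7, 9}
  x = 8: [0↦10, 1↦6, 2↦6, 3↦4, 4↦5, 5↦3, 6↦3, 7↦10, 8↦7, 9↦10, 10↦2]  zeros at y ∈ ∅
  x = 9: [0↦0, 1↦8, 2↦5, 3↦7, 4↦8, 5↦2, 6↦5, 7↦0, 8↦3, 9↦8, 10↦9]  zeros at y ∈ {0, 7}
  x = 10: [0↦8, 1↦10, 2↦8, 3↦7, 4↦1, 5↦6, 6↦5, 7↦3, 8↦5, 9↦5, 10↦8]  zeros at y ∈ ∅
Collecting zeros: affine points = {(2, 3), (3, 0), (5, 1), (5, 2), (5, 8), (6, 3), (6, 8), (6, 9), (7, 2), (7, 7), (7, 9), (9, 0), (9, 7)}.
Total count |C(F_11)_aff| = 13.


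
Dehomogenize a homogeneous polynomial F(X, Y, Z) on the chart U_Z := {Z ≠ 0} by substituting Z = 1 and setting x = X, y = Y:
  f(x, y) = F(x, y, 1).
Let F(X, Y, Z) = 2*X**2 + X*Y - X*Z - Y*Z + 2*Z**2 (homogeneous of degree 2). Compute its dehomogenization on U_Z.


f(x, y) = 2*x**2 + x*y - x - y + 2

On U_Z we set Z = 1. Each monomial c·X^i·Y^j·Z^k in F becomes c·x^i·y^j·1^k = c·x^i·y^j.
Substituting Z = 1: F(X, Y, 1) = 2*x**2 + x*y - x - y + 2.
Note: deg(f) ≤ deg(F) = 2; strict inequality happens when F is divisible by Z (lost terms).


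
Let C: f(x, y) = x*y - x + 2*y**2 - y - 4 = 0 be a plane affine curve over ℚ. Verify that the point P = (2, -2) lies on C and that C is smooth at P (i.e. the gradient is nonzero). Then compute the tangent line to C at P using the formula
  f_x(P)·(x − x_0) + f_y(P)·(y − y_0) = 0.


Tangent line at P: -3*x - 7*y - 8 = 0.

Step 1: f(2, -2) = 0, so P lies on C.
Step 2: partial derivatives
  f_x(x, y) = y - 1, f_y(x, y) = x + 4*y - 1.
  f_x(P) = -3, f_y(P) = -7 (gradient nonzero, so P is smooth).
Step 3: tangent line at P: -3·(x − 2) + -7·(y − -2) = 0.
Expanding: -3*x - 7*y - 8 = 0.


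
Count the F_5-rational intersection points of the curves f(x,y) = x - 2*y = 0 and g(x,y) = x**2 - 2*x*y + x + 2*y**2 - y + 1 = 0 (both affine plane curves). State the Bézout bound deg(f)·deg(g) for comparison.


Common zeros: ∅; count = 0; Bézout bound = 2.

deg(f) = 1, deg(g) = 2, so Bézout bound = 2.
Scan x ∈ F_5. For each x, list the y ∈ F_5 with f(x, y) ≡ 0 and those with g(x, y) ≡ 0 (mod 5); the common zeros in that column are the intersection.
  x = 0: f ≡ 0 at y ∈ {0}; g ≡ 0 at y ∈ ∅; common: ∅.
  x = 1: f ≡ 0 at y ∈ {3}; g ≡ 0 at y ∈ {2}; common: ∅.
  x = 2: f ≡ 0 at y ∈ {1}; g ≡ 0 at y ∈ {2, 3}; common: ∅.
  x = 3: f ≡ 0 at y ∈ {4}; g ≡ 0 at y ∈ {3}; common: ∅.
  x = 4: f ≡ 0 at y ∈ {2}; g ≡ 0 at y ∈ ∅; common: ∅.
Collecting: common zeros = ∅, so the count is 0.
Comparison with the Bézout bound: 0 ≤ 2 = deg(f)·deg(g), as expected for curves with no common component (the affine F_5-count falls short of the bound because intersections may lie at infinity, over extension fields, or carry multiplicity).


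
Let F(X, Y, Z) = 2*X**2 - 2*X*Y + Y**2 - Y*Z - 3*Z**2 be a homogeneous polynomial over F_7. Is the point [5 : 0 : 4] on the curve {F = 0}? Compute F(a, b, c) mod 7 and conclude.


F(5,0,4) ≡ 2 (mod 7); P is NOT on the curve.

Evaluate F(5, 0, 4) term-by-term (mod 7).
  2*X**2 ↦ 2·25·1·1 = 50
  -2*X*Y ↦ -2·5·0·1 = 0
  Y**2 ↦ 1·1·0·1 = 0
  -Y*Z ↦ -1·1·0·4 = 0
  -3*Z**2 ↦ -3·1·1·16 = -48
Sum: F(5, 0, 4) = (50) + (0) + (0) + (0) + (-48) = 2.
Reducing mod 7: 2 ≡ 2 (mod 7).
Since F(a, b, c) ≡ 2 ≠ 0 (mod 7), P does NOT lie on the curve.


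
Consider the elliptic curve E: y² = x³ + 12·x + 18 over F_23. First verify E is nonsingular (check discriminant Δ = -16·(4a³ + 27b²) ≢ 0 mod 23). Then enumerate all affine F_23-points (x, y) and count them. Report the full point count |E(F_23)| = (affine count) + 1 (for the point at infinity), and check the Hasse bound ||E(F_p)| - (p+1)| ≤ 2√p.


Affine points = {(0, 8), (0, 15), (1, 10), (1, 13), (2, 2), (2, 21), (3, 9), (3, 14), (7, 10), (7, 13), (9, 2), (9, 21), (11, 3), (11, 20), (12, 2), (12, 21), (13, 5), (13, 18), (14, 3), (14, 20), (15, 10), (15, 13), (17, 11), (17, 12), (20, 1), (20, 22), (21, 3), (21, 20)}; affine count = 28; |E(F_23)| = 29.

Discriminant check: Δ ∝ 4a³ + 27b² = 4·12³ + 27·18² = 4·1728 + 27·324 ≡ 20 (mod 23). Nonzero ⇒ E is nonsingular.
For each x ∈ F_23, compute rhs = x³ + 12·x + 18 mod 23, then count y ∈ F_23 with y² ≡ rhs.
  x = 0: rhs = 18, matching y values: 8, 15 (2 points).
  x = 1: rhs = 8, matching y values: 10, 13 (2 points).
  x = 2: rhs = 4, matching y values: 2, 21 (2 points).
  x = 3: rhs = 12, matching y values: 9, 14 (2 points).
  x = 4: rhs = 15, matching y values: none (0 points).
  x = 5: rhs = 19, matching y values: none (0 points).
  x = 6: rhs = 7, matching y values: none (0 points).
  x = 7: rhs = 8, matching y values: 10, 13 (2 points).
  x = 8: rhs = 5, matching y values: none (0 points).
  x = 9: rhs = 4, matching y values: 2, 21 (2 points).
  x = 10: rhs = 11, matching y values: none (0 points).
  x = 11: rhs = 9, matching y values: 3, 20 (2 points).
  x = 12: rhs = 4, matching y values: 2, 21 (2 points).
  x = 13: rhs = 2, matching y values: 5, 18 (2 points).
  x = 14: rhs = 9, matching y values: 3, 20 (2 points).
  x = 15: rhs = 8, matching y values: 10, 13 (2 points).
  x = 16: rhs = 5, matching y values: none (0 points).
  x = 17: rhs = 6, matching y values: 11, 12 (2 points).
  x = 18: rhs = 17, matching y values: none (0 points).
  x = 19: rhs = 21, matching y values: none (0 points).
  x = 20: rhs = 1, matching y values: 1, 22 (2 points).
  x = 21: rhs = 9, matching y values: 3, 20 (2 points).
  x = 22: rhs = 5, matching y values: none (0 points).
Total affine count: 28.
Full point count |E(F_23)| = 28 + 1 = 29.
Hasse bound: |29 − (23+1)| = |5| = 5 ≤ 2√23 ≈ 9.5917 ✓.


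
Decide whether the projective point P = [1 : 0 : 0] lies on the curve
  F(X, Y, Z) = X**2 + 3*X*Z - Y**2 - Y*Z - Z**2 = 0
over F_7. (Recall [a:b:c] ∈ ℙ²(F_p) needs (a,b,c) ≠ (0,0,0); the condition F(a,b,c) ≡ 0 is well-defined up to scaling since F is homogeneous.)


F(1,0,0) ≡ 1 (mod 7); P is NOT on the curve.

Evaluate F(1, 0, 0) term-by-term (mod 7).
  X**2 ↦ 1·1·1·1 = 1
  3*X*Z ↦ 3·1·1·0 = 0
  -Y**2 ↦ -1·1·0·1 = 0
  -Y*Z ↦ -1·1·0·0 = 0
  -Z**2 ↦ -1·1·1·0 = 0
Sum: F(1, 0, 0) = (1) + (0) + (0) + (0) + (0) = 1.
Reducing mod 7: 1 ≡ 1 (mod 7).
Since F(a, b, c) ≡ 1 ≠ 0 (mod 7), P does NOT lie on the curve.


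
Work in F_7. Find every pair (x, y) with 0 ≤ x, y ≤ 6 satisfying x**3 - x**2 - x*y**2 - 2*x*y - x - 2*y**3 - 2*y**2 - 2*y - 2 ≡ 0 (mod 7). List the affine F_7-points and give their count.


Affine F_7-points: {(0, 6), (1, 6), (2, 0), (4, 0), (5, 5), (6, 4)}; count = 6.

For each of the 49 pairs (x, y) ∈ F_7², evaluate f(x, y) mod 7. Record the zeros.
  x = 0: [0↦5, 1↦6, 2↦5, 3↦4, 4↦5, 5↦3, 6↦0]  zeros at y ∈ {6}
  x = 1: [0↦4, 1↦2, 2↦3, 3↦2, 4↦1, 5↦2, 6↦0]  zeros at y ∈ {6}
  x = 2: [0↦0, 1↦2, 2↦5, 3↦4, 4↦1, 5↦5, 6↦4]  zeros at y ∈ {0}
  x = 3: [0↦6, 1↦5, 2↦3, 3↦2, 4↦4, 5↦4, 6↦4]  zeros at y ∈ ∅
  x = 4: [0↦0, 1↦3, 2↦3, 3↦2, 4↦2, 5↦5, 6↦6]  zeros at y ∈ {0}
  x = 5: [0↦2, 1↦2, 2↦4, 3↦3, 4↦1, 5↦0, 6↦2]  zeros at y ∈ {5}
  x = 6: [0↦4, 1↦1, 2↦5, 3↦4, 4↦0, 5↦2, 6↦5]  zeros at y ∈ {4}
Collecting zeros: affine points = {(0, 6), (1, 6), (2, 0), (4, 0), (5, 5), (6, 4)}.
Total count |C(F_7)_aff| = 6.


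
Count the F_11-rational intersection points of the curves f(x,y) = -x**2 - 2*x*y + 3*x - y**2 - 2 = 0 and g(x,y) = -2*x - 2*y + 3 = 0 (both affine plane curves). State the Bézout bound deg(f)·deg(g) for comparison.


Common zeros: {(6, 1)}; count = 1; Bézout bound = 2.

deg(f) = 2, deg(g) = 1, so Bézout bound = 2.
Scan x ∈ F_11. For each x, list the y ∈ F_11 with f(x, y) ≡ 0 and those with g(x, y) ≡ 0 (mod 11); the common zeros in that column are the intersection.
  x = 0: f ≡ 0 at y ∈ {3, 8}; g ≡ 0 at y ∈ {7}; common: ∅.
  x = 1: f ≡ 0 at y ∈ {0, 9}; g ≡ 0 at y ∈ {6}; common: ∅.
  x = 2: f ≡ 0 at y ∈ {0, 7}; g ≡ 0 at y ∈ {5}; common: ∅.
  x = 3: f ≡ 0 at y ∈ ∅; g ≡ 0 at y ∈ {4}; common: ∅.
  x = 4: f ≡ 0 at y ∈ ∅; g ≡ 0 at y ∈ {3}; common: ∅.
  x = 5: f ≡ 0 at y ∈ ∅; g ≡ 0 at y ∈ {2}; common: ∅.
  x = 6: f ≡ 0 at y ∈ {1, 9}; g ≡ 0 at y ∈ {1}; common: {1}.
  x = 7: f ≡ 0 at y ∈ ∅; g ≡ 0 at y ∈ {0}; common: ∅.
  x = 8: f ≡ 0 at y ∈ {3}; g ≡ 0 at y ∈ {10}; common: ∅.
  x = 9: f ≡ 0 at y ∈ {7, 8}; g ≡ 0 at y ∈ {9}; common: ∅.
  x = 10: f ≡ 0 at y ∈ ∅; g ≡ 0 at y ∈ {8}; common: ∅.
Collecting: common zeros = {(6, 1)}, so the count is 1.
Comparison with the Bézout bound: 1 ≤ 2 = deg(f)·deg(g), as expected for curves with no common component (the affine F_11-count falls short of the bound because intersections may lie at infinity, over extension fields, or carry multiplicity).


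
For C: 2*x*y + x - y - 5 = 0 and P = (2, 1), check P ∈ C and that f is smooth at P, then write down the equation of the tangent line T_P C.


Tangent line at P: 3*x + 3*y - 9 = 0.

Step 1: f(2, 1) = 0, so P lies on C.
Step 2: partial derivatives
  f_x(x, y) = 2*y + 1, f_y(x, y) = 2*x - 1.
  f_x(P) = 3, f_y(P) = 3 (gradient nonzero, so P is smooth).
Step 3: tangent line at P: 3·(x − 2) + 3·(y − 1) = 0.
Expanding: 3*x + 3*y - 9 = 0.


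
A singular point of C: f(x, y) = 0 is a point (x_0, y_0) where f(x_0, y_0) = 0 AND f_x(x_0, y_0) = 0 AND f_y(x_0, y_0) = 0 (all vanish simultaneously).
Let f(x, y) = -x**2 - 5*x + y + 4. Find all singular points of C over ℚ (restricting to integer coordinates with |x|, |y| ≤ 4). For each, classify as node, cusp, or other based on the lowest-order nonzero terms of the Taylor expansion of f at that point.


No singular points in the scanned grid; C is smooth there.

Compute partial derivatives:
  f_x = -2*x - 5.
  f_y = 1.
f_y = 1 is a nonzero constant, so f_y never vanishes: no point (x, y) can satisfy f = f_x = f_y = 0. In particular no (x, y) ∈ {−4, ..., 4}² is singular; the curve is smooth.
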